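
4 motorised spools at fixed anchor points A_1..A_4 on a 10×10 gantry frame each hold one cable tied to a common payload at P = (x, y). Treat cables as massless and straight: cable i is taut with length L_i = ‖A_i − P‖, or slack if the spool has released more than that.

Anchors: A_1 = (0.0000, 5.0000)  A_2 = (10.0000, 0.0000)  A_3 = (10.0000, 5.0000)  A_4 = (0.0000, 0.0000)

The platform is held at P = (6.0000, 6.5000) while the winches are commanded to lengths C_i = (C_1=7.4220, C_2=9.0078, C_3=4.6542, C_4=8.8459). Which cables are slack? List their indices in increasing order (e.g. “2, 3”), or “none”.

i=1: geometric 6.1847 vs commanded 7.4220 ⇒ slack
i=2: geometric 7.6322 vs commanded 9.0078 ⇒ slack
i=3: geometric 4.2720 vs commanded 4.6542 ⇒ slack
i=4: geometric 8.8459 vs commanded 8.8459 ⇒ taut

1, 2, 3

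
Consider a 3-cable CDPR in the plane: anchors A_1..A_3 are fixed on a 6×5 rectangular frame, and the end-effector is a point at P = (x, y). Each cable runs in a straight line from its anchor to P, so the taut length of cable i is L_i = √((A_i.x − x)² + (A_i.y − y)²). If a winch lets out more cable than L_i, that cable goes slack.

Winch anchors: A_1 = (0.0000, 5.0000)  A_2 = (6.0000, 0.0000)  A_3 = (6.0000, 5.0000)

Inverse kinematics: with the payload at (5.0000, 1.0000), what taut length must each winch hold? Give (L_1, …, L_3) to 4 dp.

L_1 = √((0.0000−5.0000)² + (5.0000−1.0000)²) = 6.4031
L_2 = √((6.0000−5.0000)² + (0.0000−1.0000)²) = 1.4142
L_3 = √((6.0000−5.0000)² + (5.0000−1.0000)²) = 4.1231

(6.4031, 1.4142, 4.1231)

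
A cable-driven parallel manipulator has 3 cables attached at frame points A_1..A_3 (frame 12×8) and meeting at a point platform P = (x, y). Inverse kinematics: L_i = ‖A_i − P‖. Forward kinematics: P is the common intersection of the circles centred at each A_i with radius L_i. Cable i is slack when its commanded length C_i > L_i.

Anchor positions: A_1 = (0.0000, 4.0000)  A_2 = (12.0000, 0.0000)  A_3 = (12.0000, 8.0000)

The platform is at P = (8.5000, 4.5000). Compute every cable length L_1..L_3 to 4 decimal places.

(8.5147, 5.7009, 4.9497)

L_1 = √((0.0000−8.5000)² + (4.0000−4.5000)²) = 8.5147
L_2 = √((12.0000−8.5000)² + (0.0000−4.5000)²) = 5.7009
L_3 = √((12.0000−8.5000)² + (8.0000−4.5000)²) = 4.9497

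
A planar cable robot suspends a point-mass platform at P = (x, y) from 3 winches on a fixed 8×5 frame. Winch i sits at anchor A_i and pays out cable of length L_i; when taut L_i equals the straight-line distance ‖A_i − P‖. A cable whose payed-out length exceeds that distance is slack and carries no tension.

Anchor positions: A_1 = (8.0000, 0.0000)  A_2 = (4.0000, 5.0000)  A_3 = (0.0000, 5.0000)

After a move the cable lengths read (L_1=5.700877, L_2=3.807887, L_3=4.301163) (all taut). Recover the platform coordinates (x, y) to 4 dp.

(2.5000, 1.5000)

each cable: (A_i−P)·(A_i−P) = L_i²; let q_i = ‖A_i‖²−L_i²
q_1 = 64.0000+0.0000−32.5000 = 31.5000
row 1: 8.0000x − 10.0000y = 5.0000  (q_2=26.5000)
row 2: 16.0000x − 10.0000y = 25.0000  (q_3=6.5000)
Cramer on rows 1–2 → x = 2.5000, y = 1.5000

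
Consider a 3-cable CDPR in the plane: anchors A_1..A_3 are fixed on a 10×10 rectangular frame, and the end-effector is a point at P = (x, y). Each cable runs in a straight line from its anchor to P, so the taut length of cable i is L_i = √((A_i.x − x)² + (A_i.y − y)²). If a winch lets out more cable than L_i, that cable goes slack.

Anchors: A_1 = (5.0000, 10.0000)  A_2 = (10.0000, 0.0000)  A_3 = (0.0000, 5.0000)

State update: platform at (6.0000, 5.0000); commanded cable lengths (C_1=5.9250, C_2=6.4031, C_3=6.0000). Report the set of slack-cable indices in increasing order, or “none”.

1

cable 1: L_1 = ‖A_1−P‖ = 5.0990;  C_1 = 5.9250 → slack
cable 2: L_2 = ‖A_2−P‖ = 6.4031;  C_2 = 6.4031 → taut
cable 3: L_3 = ‖A_3−P‖ = 6.0000;  C_3 = 6.0000 → taut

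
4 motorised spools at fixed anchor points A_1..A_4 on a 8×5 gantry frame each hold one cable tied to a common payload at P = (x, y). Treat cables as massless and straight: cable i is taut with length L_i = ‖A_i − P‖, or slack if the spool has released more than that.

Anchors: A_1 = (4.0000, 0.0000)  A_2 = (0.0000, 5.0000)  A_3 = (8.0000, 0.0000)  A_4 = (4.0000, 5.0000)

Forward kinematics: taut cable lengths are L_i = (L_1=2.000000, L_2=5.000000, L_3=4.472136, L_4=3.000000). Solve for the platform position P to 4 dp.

(4.0000, 2.0000)

expand ‖A_i−P‖²=L_i² and subtract eq 1 (k_i ≔ ‖A_i‖²−L_i²)
k_1 = 16.0000+0.0000−4.0000 = 12.0000
eq1−eq2 → [8.0000  -10.0000]·P = 12.0000
eq1−eq3 → [-8.0000  0.0000]·P = -32.0000
eq1−eq4 → [0.0000  -10.0000]·P = -20.0000
2×2 solve → P = (4.0000, 2.0000)
check cable 4: ‖A_4−P‖² = 9.0000 ≈ L_4² = 9.0000 ✓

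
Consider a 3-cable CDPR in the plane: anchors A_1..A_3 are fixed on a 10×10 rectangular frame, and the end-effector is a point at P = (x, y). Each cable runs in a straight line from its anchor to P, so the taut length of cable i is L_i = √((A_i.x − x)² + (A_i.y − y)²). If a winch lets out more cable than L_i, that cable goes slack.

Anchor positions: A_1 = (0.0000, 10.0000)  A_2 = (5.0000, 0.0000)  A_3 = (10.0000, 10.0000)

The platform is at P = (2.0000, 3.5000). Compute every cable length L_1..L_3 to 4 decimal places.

(6.8007, 4.6098, 10.3078)

L_1: Δ = A_1−P = (-2.0000, 6.5000) → ‖Δ‖ = √46.2500 = 6.8007
L_2: Δ = A_2−P = (3.0000, -3.5000) → ‖Δ‖ = √21.2500 = 4.6098
L_3: Δ = A_3−P = (8.0000, 6.5000) → ‖Δ‖ = √106.2500 = 10.3078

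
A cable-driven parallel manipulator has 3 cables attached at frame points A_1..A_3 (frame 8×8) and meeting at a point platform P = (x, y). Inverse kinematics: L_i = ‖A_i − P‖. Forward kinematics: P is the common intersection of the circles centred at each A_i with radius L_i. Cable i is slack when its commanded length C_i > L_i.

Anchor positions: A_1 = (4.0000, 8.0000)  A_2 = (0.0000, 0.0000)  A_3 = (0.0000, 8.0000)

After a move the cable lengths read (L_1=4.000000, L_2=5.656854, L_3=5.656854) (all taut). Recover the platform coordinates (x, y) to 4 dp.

each cable: (A_i−P)·(A_i−P) = L_i²; let c_i = ‖A_i‖²−L_i²
c_1 = 16.0000+64.0000−16.0000 = 64.0000
row 1: 8.0000x + 16.0000y = 96.0000  (c_2=-32.0000)
row 2: 8.0000x + 0.0000y = 32.0000  (c_3=32.0000)
Cramer on rows 1–2 → x = 4.0000, y = 4.0000

(4.0000, 4.0000)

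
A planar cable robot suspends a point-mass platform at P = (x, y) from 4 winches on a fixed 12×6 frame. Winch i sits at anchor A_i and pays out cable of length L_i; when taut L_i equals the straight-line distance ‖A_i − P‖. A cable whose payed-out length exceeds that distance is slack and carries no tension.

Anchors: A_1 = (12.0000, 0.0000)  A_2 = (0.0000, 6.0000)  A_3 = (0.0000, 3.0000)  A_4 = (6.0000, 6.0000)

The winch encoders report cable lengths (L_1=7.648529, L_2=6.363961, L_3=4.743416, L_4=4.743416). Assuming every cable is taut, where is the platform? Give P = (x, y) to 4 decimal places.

(4.5000, 1.5000)

each cable: (A_i−P)·(A_i−P) = L_i²; let c_i = ‖A_i‖²−L_i²
c_1 = 144.0000+0.0000−58.5000 = 85.5000
row 1: 24.0000x − 12.0000y = 90.0000  (c_2=-4.5000)
row 2: 24.0000x − 6.0000y = 99.0000  (c_3=-13.5000)
row 3: 12.0000x − 12.0000y = 36.0000  (c_4=49.5000)
Cramer on rows 1–2 → x = 4.5000, y = 1.5000
check cable 4: ‖A_4−P‖² = 22.5000 ≈ L_4² = 22.5000 ✓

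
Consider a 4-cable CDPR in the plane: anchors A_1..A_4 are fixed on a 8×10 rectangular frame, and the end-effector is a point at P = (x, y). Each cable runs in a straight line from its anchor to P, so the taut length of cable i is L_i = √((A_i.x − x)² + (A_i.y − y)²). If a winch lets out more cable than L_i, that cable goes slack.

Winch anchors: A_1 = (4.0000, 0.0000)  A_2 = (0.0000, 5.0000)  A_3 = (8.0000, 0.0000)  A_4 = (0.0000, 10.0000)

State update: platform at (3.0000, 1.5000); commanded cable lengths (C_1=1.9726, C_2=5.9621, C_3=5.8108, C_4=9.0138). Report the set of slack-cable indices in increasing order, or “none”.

cable 1: √((1.0000)²+(-1.5000)²)=1.8028, C_1=1.9726: slack
cable 2: √((-3.0000)²+(3.5000)²)=4.6098, C_2=5.9621: slack
cable 3: √((5.0000)²+(-1.5000)²)=5.2202, C_3=5.8108: slack
cable 4: √((-3.0000)²+(8.5000)²)=9.0139, C_4=9.0138: taut

1, 2, 3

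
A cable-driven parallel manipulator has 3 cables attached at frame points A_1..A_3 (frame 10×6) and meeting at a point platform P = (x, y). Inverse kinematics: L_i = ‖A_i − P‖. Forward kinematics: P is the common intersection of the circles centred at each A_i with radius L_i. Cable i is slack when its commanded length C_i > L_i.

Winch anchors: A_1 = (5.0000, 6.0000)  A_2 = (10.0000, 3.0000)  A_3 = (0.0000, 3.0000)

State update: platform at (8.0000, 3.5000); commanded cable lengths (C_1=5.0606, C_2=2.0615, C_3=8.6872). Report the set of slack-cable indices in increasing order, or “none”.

1, 3

i=1: geometric 3.9051 vs commanded 5.0606 ⇒ slack
i=2: geometric 2.0616 vs commanded 2.0615 ⇒ taut
i=3: geometric 8.0156 vs commanded 8.6872 ⇒ slack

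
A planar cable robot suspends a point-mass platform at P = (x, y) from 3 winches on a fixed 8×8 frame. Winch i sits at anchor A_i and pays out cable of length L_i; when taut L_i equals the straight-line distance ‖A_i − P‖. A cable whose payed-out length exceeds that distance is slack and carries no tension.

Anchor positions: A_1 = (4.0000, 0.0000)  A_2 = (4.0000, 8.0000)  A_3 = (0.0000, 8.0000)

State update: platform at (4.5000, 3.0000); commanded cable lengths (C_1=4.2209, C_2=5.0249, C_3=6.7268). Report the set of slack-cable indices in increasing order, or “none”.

1

cable 1: L_1 = ‖A_1−P‖ = 3.0414;  C_1 = 4.2209 → slack
cable 2: L_2 = ‖A_2−P‖ = 5.0249;  C_2 = 5.0249 → taut
cable 3: L_3 = ‖A_3−P‖ = 6.7268;  C_3 = 6.7268 → taut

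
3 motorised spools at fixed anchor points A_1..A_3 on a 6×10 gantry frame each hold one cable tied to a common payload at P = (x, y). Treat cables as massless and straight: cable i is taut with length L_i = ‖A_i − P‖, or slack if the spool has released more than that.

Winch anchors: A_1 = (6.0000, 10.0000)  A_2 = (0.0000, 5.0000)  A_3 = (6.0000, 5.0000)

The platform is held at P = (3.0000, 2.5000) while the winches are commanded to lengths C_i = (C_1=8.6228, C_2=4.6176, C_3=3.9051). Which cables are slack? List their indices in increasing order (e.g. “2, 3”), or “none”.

1, 2

cable 1: √((3.0000)²+(7.5000)²)=8.0777, C_1=8.6228: slack
cable 2: √((-3.0000)²+(2.5000)²)=3.9051, C_2=4.6176: slack
cable 3: √((3.0000)²+(2.5000)²)=3.9051, C_3=3.9051: taut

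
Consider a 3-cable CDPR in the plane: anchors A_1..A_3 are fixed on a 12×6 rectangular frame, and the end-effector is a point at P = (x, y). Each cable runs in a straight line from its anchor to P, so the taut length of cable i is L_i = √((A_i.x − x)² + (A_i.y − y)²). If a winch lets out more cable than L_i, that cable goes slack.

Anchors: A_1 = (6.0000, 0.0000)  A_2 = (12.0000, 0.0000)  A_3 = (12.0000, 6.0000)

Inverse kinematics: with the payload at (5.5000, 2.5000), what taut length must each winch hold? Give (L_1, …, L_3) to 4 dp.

(2.5495, 6.9642, 7.3824)

cable 1: Δx=0.5000, Δy=-2.5000; L_1 = √(Δx²+Δy²) = 2.5495
cable 2: Δx=6.5000, Δy=-2.5000; L_2 = √(Δx²+Δy²) = 6.9642
cable 3: Δx=6.5000, Δy=3.5000; L_3 = √(Δx²+Δy²) = 7.3824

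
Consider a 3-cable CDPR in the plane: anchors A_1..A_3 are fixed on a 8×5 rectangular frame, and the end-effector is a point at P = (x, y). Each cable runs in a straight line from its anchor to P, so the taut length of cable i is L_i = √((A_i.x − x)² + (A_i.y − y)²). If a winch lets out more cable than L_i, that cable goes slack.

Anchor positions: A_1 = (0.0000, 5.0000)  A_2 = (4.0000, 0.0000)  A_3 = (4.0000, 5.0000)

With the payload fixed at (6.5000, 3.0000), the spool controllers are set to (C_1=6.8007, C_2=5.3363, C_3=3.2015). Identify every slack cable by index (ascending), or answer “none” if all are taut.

cable 1: √((-6.5000)²+(2.0000)²)=6.8007, C_1=6.8007: taut
cable 2: √((-2.5000)²+(-3.0000)²)=3.9051, C_2=5.3363: slack
cable 3: √((-2.5000)²+(2.0000)²)=3.2016, C_3=3.2015: taut

2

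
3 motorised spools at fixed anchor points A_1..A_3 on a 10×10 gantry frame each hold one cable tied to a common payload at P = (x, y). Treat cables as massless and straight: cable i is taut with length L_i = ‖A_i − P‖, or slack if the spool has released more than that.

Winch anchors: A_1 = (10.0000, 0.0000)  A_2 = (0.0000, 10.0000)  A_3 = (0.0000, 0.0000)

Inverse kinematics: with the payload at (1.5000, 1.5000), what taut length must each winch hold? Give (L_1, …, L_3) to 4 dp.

(8.6313, 8.6313, 2.1213)

L_1: Δ = A_1−P = (8.5000, -1.5000) → ‖Δ‖ = √74.5000 = 8.6313
L_2: Δ = A_2−P = (-1.5000, 8.5000) → ‖Δ‖ = √74.5000 = 8.6313
L_3: Δ = A_3−P = (-1.5000, -1.5000) → ‖Δ‖ = √4.5000 = 2.1213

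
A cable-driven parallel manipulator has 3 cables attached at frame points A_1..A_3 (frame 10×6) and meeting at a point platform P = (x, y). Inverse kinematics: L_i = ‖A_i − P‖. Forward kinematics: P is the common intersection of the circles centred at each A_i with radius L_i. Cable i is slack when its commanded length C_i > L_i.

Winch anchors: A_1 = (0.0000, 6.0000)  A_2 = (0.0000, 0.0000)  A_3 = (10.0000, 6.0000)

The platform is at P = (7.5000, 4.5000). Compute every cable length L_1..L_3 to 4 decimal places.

(7.6485, 8.7464, 2.9155)

L_1: Δ = A_1−P = (-7.5000, 1.5000) → ‖Δ‖ = √58.5000 = 7.6485
L_2: Δ = A_2−P = (-7.5000, -4.5000) → ‖Δ‖ = √76.5000 = 8.7464
L_3: Δ = A_3−P = (2.5000, 1.5000) → ‖Δ‖ = √8.5000 = 2.9155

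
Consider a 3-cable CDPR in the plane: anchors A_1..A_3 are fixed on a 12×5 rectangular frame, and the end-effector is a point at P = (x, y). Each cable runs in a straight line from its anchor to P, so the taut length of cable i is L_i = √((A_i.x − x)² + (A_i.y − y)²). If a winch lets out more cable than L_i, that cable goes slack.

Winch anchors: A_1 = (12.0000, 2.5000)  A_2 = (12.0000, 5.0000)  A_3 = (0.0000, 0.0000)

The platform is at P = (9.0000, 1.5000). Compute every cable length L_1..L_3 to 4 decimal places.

L_1 = √((12.0000−9.0000)² + (2.5000−1.5000)²) = 3.1623
L_2 = √((12.0000−9.0000)² + (5.0000−1.5000)²) = 4.6098
L_3 = √((0.0000−9.0000)² + (0.0000−1.5000)²) = 9.1241

(3.1623, 4.6098, 9.1241)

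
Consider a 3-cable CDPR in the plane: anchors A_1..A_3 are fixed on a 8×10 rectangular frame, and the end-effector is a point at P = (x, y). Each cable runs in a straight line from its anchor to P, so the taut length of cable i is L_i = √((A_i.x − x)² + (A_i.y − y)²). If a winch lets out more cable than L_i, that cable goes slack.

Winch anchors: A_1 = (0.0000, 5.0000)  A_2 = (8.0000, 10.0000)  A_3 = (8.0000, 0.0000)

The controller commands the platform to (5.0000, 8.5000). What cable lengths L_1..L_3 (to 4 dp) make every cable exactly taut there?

L_1: Δ = A_1−P = (-5.0000, -3.5000) → ‖Δ‖ = √37.2500 = 6.1033
L_2: Δ = A_2−P = (3.0000, 1.5000) → ‖Δ‖ = √11.2500 = 3.3541
L_3: Δ = A_3−P = (3.0000, -8.5000) → ‖Δ‖ = √81.2500 = 9.0139

(6.1033, 3.3541, 9.0139)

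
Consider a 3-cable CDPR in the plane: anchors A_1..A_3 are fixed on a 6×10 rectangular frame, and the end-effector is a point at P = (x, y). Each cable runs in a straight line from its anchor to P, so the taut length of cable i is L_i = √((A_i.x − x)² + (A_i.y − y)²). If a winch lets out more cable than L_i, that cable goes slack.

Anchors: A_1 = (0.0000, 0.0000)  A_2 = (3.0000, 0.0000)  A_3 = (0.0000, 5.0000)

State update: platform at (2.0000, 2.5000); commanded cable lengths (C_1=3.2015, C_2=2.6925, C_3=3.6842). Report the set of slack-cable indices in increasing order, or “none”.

3

cable 1: L_1 = ‖A_1−P‖ = 3.2016;  C_1 = 3.2015 → taut
cable 2: L_2 = ‖A_2−P‖ = 2.6926;  C_2 = 2.6925 → taut
cable 3: L_3 = ‖A_3−P‖ = 3.2016;  C_3 = 3.6842 → slack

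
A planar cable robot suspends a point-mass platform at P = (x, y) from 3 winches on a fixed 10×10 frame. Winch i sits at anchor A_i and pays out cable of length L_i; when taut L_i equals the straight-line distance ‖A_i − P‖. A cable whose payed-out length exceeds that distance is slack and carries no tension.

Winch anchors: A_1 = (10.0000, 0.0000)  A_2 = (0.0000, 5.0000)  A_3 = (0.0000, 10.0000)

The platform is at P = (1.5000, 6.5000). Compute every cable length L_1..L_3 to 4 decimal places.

L_1: Δ = A_1−P = (8.5000, -6.5000) → ‖Δ‖ = √114.5000 = 10.7005
L_2: Δ = A_2−P = (-1.5000, -1.5000) → ‖Δ‖ = √4.5000 = 2.1213
L_3: Δ = A_3−P = (-1.5000, 3.5000) → ‖Δ‖ = √14.5000 = 3.8079

(10.7005, 2.1213, 3.8079)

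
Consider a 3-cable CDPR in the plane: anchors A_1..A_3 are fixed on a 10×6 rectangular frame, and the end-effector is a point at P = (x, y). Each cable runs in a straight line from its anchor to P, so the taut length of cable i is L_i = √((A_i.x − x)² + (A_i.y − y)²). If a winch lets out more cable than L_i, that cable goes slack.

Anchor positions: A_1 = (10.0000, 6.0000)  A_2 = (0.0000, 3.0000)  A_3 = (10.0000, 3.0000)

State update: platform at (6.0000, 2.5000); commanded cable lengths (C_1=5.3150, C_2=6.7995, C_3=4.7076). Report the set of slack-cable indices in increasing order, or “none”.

cable 1: √((4.0000)²+(3.5000)²)=5.3151, C_1=5.3150: taut
cable 2: √((-6.0000)²+(0.5000)²)=6.0208, C_2=6.7995: slack
cable 3: √((4.0000)²+(0.5000)²)=4.0311, C_3=4.7076: slack

2, 3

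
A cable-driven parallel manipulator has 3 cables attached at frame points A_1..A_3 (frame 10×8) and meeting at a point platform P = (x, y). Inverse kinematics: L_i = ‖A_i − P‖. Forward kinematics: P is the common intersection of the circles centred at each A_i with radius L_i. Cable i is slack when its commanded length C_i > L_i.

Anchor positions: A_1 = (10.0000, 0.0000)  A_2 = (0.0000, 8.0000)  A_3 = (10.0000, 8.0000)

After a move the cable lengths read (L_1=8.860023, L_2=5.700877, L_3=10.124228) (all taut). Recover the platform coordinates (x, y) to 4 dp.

(1.5000, 2.5000)

expand ‖A_i−P‖²=L_i² and subtract eq 1 (c_i ≔ ‖A_i‖²−L_i²)
c_1 = 100.0000+0.0000−78.5000 = 21.5000
eq1−eq2 → [20.0000  -16.0000]·P = -10.0000
eq1−eq3 → [0.0000  -16.0000]·P = -40.0000
2×2 solve → P = (1.5000, 2.5000)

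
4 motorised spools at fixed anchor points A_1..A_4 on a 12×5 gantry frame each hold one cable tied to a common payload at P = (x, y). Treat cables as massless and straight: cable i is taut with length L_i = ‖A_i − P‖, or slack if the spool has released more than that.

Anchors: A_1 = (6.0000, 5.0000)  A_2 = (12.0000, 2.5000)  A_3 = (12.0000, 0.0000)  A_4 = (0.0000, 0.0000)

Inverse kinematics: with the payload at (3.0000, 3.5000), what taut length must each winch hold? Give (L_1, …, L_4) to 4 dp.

(3.3541, 9.0554, 9.6566, 4.6098)

L_1: Δ = A_1−P = (3.0000, 1.5000) → ‖Δ‖ = √11.2500 = 3.3541
L_2: Δ = A_2−P = (9.0000, -1.0000) → ‖Δ‖ = √82.0000 = 9.0554
L_3: Δ = A_3−P = (9.0000, -3.5000) → ‖Δ‖ = √93.2500 = 9.6566
L_4: Δ = A_4−P = (-3.0000, -3.5000) → ‖Δ‖ = √21.2500 = 4.6098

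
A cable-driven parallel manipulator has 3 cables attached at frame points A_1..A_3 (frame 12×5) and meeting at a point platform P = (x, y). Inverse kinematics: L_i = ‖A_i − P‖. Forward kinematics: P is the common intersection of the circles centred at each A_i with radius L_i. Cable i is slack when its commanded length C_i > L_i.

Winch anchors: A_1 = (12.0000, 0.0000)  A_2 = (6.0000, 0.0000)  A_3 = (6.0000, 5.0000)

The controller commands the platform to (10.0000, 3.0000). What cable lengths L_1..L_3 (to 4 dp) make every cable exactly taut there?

L_1 = √((12.0000−10.0000)² + (0.0000−3.0000)²) = 3.6056
L_2 = √((6.0000−10.0000)² + (0.0000−3.0000)²) = 5.0000
L_3 = √((6.0000−10.0000)² + (5.0000−3.0000)²) = 4.4721

(3.6056, 5.0000, 4.4721)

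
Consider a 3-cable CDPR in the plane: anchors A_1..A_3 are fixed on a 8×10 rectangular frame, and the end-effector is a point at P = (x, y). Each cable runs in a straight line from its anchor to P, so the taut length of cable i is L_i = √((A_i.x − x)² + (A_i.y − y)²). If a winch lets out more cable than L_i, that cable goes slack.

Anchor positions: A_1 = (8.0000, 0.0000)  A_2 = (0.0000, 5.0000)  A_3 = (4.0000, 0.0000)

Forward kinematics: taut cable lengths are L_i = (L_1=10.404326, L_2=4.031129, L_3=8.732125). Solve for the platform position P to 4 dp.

each cable: (A_i−P)·(A_i−P) = L_i²; let c_i = ‖A_i‖²−L_i²
c_1 = 64.0000+0.0000−108.2500 = -44.2500
row 1: 16.0000x − 10.0000y = -53.0000  (c_2=8.7500)
row 2: 8.0000x + 0.0000y = 16.0000  (c_3=-60.2500)
Cramer on rows 1–2 → x = 2.0000, y = 8.5000

(2.0000, 8.5000)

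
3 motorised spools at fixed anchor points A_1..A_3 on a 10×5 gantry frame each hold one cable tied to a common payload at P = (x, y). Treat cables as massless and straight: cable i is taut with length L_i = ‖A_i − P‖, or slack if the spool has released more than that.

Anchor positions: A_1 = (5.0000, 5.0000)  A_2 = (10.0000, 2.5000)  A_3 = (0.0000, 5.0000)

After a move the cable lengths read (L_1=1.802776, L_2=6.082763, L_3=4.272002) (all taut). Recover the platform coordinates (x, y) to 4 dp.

(4.0000, 3.5000)

expand ‖A_i−P‖²=L_i² and subtract eq 1 (k_i ≔ ‖A_i‖²−L_i²)
k_1 = 25.0000+25.0000−3.2500 = 46.7500
eq1−eq2 → [-10.0000  5.0000]·P = -22.5000
eq1−eq3 → [10.0000  0.0000]·P = 40.0000
2×2 solve → P = (4.0000, 3.5000)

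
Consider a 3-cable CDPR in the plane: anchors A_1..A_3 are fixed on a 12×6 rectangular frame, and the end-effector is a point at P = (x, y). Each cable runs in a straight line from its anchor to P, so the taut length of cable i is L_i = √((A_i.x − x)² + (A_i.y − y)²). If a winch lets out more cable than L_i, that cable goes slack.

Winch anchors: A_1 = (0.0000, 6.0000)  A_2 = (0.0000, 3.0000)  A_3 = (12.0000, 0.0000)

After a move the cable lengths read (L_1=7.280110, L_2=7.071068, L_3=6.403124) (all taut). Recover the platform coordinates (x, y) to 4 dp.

(7.0000, 4.0000)

each cable: (A_i−P)·(A_i−P) = L_i²; let k_i = ‖A_i‖²−L_i²
k_1 = 0.0000+36.0000−53.0000 = -17.0000
row 1: 0.0000x + 6.0000y = 24.0000  (k_2=-41.0000)
row 2: -24.0000x + 12.0000y = -120.0000  (k_3=103.0000)
Cramer on rows 1–2 → x = 7.0000, y = 4.0000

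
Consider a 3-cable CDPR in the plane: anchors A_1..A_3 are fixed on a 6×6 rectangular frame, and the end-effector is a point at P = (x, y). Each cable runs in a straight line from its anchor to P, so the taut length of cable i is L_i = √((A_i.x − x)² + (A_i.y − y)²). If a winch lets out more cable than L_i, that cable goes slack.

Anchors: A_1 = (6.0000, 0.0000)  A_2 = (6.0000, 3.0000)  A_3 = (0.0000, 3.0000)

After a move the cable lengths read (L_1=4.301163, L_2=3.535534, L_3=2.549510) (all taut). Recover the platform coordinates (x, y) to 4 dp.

(2.5000, 2.5000)

each cable: (A_i−P)·(A_i−P) = L_i²; let q_i = ‖A_i‖²−L_i²
q_1 = 36.0000+0.0000−18.5000 = 17.5000
row 1: 0.0000x − 6.0000y = -15.0000  (q_2=32.5000)
row 2: 12.0000x − 6.0000y = 15.0000  (q_3=2.5000)
Cramer on rows 1–2 → x = 2.5000, y = 2.5000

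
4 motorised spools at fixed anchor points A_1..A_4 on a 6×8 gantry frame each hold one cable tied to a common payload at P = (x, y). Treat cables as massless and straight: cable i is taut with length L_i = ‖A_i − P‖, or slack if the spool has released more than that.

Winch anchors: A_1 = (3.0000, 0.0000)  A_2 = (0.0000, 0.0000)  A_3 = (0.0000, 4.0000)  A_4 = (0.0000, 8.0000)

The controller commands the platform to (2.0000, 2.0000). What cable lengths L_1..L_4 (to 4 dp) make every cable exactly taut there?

(2.2361, 2.8284, 2.8284, 6.3246)

L_1: Δ = A_1−P = (1.0000, -2.0000) → ‖Δ‖ = √5.0000 = 2.2361
L_2: Δ = A_2−P = (-2.0000, -2.0000) → ‖Δ‖ = √8.0000 = 2.8284
L_3: Δ = A_3−P = (-2.0000, 2.0000) → ‖Δ‖ = √8.0000 = 2.8284
L_4: Δ = A_4−P = (-2.0000, 6.0000) → ‖Δ‖ = √40.0000 = 6.3246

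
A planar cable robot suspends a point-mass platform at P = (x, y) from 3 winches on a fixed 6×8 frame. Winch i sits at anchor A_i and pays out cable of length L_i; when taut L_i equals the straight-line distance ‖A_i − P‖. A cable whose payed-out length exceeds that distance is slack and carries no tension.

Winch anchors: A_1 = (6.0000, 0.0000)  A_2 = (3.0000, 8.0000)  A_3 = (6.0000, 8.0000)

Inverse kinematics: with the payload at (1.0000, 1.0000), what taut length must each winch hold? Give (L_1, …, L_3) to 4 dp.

L_1 = √((6.0000−1.0000)² + (0.0000−1.0000)²) = 5.0990
L_2 = √((3.0000−1.0000)² + (8.0000−1.0000)²) = 7.2801
L_3 = √((6.0000−1.0000)² + (8.0000−1.0000)²) = 8.6023

(5.0990, 7.2801, 8.6023)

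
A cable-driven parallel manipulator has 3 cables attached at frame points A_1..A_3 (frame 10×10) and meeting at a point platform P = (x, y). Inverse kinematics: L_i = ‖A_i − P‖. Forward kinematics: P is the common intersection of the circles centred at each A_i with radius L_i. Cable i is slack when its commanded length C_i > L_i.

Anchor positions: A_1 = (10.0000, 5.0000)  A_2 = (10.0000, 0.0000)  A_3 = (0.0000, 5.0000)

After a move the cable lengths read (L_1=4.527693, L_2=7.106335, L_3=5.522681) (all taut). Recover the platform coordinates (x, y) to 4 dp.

each cable: (A_i−P)·(A_i−P) = L_i²; let q_i = ‖A_i‖²−L_i²
q_1 = 100.0000+25.0000−20.5000 = 104.5000
row 1: 0.0000x + 10.0000y = 55.0000  (q_2=49.5000)
row 2: 20.0000x + 0.0000y = 110.0000  (q_3=-5.5000)
Cramer on rows 1–2 → x = 5.5000, y = 5.5000

(5.5000, 5.5000)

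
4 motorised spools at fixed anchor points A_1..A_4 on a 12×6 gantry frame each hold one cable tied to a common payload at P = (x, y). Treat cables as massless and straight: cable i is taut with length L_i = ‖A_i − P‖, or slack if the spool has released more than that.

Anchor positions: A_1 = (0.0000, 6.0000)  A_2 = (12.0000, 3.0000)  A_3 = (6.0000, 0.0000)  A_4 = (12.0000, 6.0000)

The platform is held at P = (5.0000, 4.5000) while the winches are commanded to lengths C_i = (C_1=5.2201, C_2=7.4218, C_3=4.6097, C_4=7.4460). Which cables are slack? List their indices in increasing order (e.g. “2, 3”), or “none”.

i=1: geometric 5.2202 vs commanded 5.2201 ⇒ taut
i=2: geometric 7.1589 vs commanded 7.4218 ⇒ slack
i=3: geometric 4.6098 vs commanded 4.6097 ⇒ taut
i=4: geometric 7.1589 vs commanded 7.4460 ⇒ slack

2, 4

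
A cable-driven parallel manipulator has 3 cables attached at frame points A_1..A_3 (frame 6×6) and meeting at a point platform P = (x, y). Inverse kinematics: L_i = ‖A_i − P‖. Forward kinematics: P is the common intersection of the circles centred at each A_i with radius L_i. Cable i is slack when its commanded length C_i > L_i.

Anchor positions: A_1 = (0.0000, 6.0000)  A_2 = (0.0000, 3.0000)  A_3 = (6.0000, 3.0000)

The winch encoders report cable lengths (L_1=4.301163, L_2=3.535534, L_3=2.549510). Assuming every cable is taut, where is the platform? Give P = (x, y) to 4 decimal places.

each cable: (A_i−P)·(A_i−P) = L_i²; let c_i = ‖A_i‖²−L_i²
c_1 = 0.0000+36.0000−18.5000 = 17.5000
row 1: 0.0000x + 6.0000y = 21.0000  (c_2=-3.5000)
row 2: -12.0000x + 6.0000y = -21.0000  (c_3=38.5000)
Cramer on rows 1–2 → x = 3.5000, y = 3.5000

(3.5000, 3.5000)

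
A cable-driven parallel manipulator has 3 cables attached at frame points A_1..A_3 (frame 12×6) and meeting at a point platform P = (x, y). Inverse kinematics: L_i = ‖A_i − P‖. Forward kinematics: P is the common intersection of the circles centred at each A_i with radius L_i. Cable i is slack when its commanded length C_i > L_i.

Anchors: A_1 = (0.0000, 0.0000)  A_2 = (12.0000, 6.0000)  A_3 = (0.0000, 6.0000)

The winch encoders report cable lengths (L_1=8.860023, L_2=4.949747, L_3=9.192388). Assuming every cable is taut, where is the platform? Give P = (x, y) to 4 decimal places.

(8.5000, 2.5000)

each cable: (A_i−P)·(A_i−P) = L_i²; let q_i = ‖A_i‖²−L_i²
q_1 = 0.0000+0.0000−78.5000 = -78.5000
row 1: -24.0000x − 12.0000y = -234.0000  (q_2=155.5000)
row 2: 0.0000x − 12.0000y = -30.0000  (q_3=-48.5000)
Cramer on rows 1–2 → x = 8.5000, y = 2.5000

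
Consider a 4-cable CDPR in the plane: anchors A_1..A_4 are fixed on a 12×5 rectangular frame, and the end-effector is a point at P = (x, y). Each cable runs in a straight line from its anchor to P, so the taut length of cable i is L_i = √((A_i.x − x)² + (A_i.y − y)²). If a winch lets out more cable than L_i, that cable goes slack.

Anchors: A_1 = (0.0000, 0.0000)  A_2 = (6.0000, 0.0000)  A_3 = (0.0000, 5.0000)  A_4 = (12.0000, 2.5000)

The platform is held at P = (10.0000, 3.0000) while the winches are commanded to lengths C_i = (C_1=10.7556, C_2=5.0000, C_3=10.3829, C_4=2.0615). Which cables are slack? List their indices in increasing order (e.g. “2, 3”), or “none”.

1, 3

i=1: geometric 10.4403 vs commanded 10.7556 ⇒ slack
i=2: geometric 5.0000 vs commanded 5.0000 ⇒ taut
i=3: geometric 10.1980 vs commanded 10.3829 ⇒ slack
i=4: geometric 2.0616 vs commanded 2.0615 ⇒ taut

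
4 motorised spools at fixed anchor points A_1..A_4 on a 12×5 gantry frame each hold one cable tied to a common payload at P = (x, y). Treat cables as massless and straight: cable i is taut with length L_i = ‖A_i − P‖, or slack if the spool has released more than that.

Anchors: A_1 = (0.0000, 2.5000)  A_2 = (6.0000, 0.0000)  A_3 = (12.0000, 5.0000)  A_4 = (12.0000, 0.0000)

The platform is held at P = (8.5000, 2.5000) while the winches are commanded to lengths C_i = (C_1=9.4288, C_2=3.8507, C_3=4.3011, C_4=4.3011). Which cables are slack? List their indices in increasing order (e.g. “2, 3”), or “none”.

cable 1: √((-8.5000)²+(0.0000)²)=8.5000, C_1=9.4288: slack
cable 2: √((-2.5000)²+(-2.5000)²)=3.5355, C_2=3.8507: slack
cable 3: √((3.5000)²+(2.5000)²)=4.3012, C_3=4.3011: taut
cable 4: √((3.5000)²+(-2.5000)²)=4.3012, C_4=4.3011: taut

1, 2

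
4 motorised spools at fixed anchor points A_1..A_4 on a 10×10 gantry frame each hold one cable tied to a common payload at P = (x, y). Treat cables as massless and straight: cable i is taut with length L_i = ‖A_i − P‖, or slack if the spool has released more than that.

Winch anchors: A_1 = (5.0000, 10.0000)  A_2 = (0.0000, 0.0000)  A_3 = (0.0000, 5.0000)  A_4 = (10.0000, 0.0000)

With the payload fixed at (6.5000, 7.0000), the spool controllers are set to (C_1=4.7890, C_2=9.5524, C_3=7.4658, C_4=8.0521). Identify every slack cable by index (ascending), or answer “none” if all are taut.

1, 3, 4

cable 1: √((-1.5000)²+(3.0000)²)=3.3541, C_1=4.7890: slack
cable 2: √((-6.5000)²+(-7.0000)²)=9.5525, C_2=9.5524: taut
cable 3: √((-6.5000)²+(-2.0000)²)=6.8007, C_3=7.4658: slack
cable 4: √((3.5000)²+(-7.0000)²)=7.8262, C_4=8.0521: slack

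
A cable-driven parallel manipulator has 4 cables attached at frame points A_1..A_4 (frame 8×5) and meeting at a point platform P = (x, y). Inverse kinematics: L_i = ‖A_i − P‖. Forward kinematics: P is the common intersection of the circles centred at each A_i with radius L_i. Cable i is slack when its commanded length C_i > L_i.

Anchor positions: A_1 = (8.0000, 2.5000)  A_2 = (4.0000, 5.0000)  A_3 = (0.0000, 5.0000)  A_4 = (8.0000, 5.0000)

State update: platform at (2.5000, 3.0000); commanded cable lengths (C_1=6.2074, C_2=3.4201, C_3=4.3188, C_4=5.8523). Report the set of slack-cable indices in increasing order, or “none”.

1, 2, 3

cable 1: L_1 = ‖A_1−P‖ = 5.5227;  C_1 = 6.2074 → slack
cable 2: L_2 = ‖A_2−P‖ = 2.5000;  C_2 = 3.4201 → slack
cable 3: L_3 = ‖A_3−P‖ = 3.2016;  C_3 = 4.3188 → slack
cable 4: L_4 = ‖A_4−P‖ = 5.8523;  C_4 = 5.8523 → taut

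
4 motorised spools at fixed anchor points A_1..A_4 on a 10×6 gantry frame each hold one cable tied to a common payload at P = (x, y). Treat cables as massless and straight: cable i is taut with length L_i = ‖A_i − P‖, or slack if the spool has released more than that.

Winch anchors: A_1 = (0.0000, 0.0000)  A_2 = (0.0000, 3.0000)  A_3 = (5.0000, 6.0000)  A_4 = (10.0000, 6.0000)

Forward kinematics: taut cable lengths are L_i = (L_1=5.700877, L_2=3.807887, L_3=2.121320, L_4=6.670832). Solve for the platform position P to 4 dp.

each cable: (A_i−P)·(A_i−P) = L_i²; let c_i = ‖A_i‖²−L_i²
c_1 = 0.0000+0.0000−32.5000 = -32.5000
row 1: 0.0000x − 6.0000y = -27.0000  (c_2=-5.5000)
row 2: -10.0000x − 12.0000y = -89.0000  (c_3=56.5000)
row 3: -20.0000x − 12.0000y = -124.0000  (c_4=91.5000)
Cramer on rows 1–2 → x = 3.5000, y = 4.5000
check cable 4: ‖A_4−P‖² = 44.5000 ≈ L_4² = 44.5000 ✓

(3.5000, 4.5000)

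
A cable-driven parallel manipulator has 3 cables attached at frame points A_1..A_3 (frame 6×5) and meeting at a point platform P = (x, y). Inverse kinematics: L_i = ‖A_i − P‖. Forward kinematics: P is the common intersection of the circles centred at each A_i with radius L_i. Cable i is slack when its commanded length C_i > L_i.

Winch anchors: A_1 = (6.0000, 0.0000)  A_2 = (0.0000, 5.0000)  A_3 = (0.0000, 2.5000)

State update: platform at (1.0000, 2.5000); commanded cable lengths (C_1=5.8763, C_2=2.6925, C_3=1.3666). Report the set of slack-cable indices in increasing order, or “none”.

i=1: geometric 5.5902 vs commanded 5.8763 ⇒ slack
i=2: geometric 2.6926 vs commanded 2.6925 ⇒ taut
i=3: geometric 1.0000 vs commanded 1.3666 ⇒ slack

1, 3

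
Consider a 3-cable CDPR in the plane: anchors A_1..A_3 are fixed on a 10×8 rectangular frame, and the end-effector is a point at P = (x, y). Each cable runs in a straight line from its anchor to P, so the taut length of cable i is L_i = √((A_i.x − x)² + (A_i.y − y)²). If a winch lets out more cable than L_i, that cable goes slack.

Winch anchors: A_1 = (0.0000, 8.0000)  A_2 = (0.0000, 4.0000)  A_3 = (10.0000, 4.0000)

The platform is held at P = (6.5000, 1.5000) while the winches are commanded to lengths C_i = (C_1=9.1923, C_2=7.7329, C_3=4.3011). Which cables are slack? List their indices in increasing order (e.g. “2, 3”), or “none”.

2

cable 1: L_1 = ‖A_1−P‖ = 9.1924;  C_1 = 9.1923 → taut
cable 2: L_2 = ‖A_2−P‖ = 6.9642;  C_2 = 7.7329 → slack
cable 3: L_3 = ‖A_3−P‖ = 4.3012;  C_3 = 4.3011 → taut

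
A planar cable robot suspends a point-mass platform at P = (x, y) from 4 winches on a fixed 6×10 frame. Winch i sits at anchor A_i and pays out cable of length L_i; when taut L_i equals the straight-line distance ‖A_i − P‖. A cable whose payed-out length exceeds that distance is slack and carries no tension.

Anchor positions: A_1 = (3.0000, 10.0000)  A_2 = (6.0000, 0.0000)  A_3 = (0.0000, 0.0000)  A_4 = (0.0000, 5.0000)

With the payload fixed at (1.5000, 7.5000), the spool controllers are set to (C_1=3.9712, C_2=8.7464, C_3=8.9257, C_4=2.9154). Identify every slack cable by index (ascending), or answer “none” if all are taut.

cable 1: L_1 = ‖A_1−P‖ = 2.9155;  C_1 = 3.9712 → slack
cable 2: L_2 = ‖A_2−P‖ = 8.7464;  C_2 = 8.7464 → taut
cable 3: L_3 = ‖A_3−P‖ = 7.6485;  C_3 = 8.9257 → slack
cable 4: L_4 = ‖A_4−P‖ = 2.9155;  C_4 = 2.9154 → taut

1, 3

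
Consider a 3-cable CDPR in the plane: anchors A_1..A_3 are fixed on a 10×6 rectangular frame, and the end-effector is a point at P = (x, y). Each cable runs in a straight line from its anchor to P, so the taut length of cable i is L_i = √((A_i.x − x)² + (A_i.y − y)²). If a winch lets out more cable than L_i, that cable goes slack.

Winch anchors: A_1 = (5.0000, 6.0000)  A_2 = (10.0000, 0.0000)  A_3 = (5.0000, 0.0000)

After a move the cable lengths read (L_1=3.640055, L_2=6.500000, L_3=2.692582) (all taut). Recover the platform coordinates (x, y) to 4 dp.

each cable: (A_i−P)·(A_i−P) = L_i²; let c_i = ‖A_i‖²−L_i²
c_1 = 25.0000+36.0000−13.2500 = 47.7500
row 1: -10.0000x + 12.0000y = -10.0000  (c_2=57.7500)
row 2: 0.0000x + 12.0000y = 30.0000  (c_3=17.7500)
Cramer on rows 1–2 → x = 4.0000, y = 2.5000

(4.0000, 2.5000)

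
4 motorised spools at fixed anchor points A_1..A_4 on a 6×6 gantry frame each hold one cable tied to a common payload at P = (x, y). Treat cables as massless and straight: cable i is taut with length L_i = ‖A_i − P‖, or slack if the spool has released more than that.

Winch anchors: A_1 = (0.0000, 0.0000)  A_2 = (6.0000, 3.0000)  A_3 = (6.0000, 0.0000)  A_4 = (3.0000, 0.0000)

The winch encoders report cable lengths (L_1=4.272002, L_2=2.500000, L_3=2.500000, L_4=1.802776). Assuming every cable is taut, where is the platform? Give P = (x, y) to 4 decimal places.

(4.0000, 1.5000)

each cable: (A_i−P)·(A_i−P) = L_i²; let k_i = ‖A_i‖²−L_i²
k_1 = 0.0000+0.0000−18.2500 = -18.2500
row 1: -12.0000x − 6.0000y = -57.0000  (k_2=38.7500)
row 2: -12.0000x + 0.0000y = -48.0000  (k_3=29.7500)
row 3: -6.0000x + 0.0000y = -24.0000  (k_4=5.7500)
Cramer on rows 1–2 → x = 4.0000, y = 1.5000
check cable 4: ‖A_4−P‖² = 3.2500 ≈ L_4² = 3.2500 ✓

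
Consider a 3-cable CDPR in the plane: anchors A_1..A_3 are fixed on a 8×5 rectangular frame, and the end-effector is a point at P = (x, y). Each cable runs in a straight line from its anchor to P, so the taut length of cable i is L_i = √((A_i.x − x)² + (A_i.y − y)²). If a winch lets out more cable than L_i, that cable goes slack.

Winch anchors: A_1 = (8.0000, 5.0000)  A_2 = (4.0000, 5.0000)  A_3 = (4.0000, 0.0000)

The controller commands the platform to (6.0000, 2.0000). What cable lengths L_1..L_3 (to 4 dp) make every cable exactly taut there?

L_1 = √((8.0000−6.0000)² + (5.0000−2.0000)²) = 3.6056
L_2 = √((4.0000−6.0000)² + (5.0000−2.0000)²) = 3.6056
L_3 = √((4.0000−6.0000)² + (0.0000−2.0000)²) = 2.8284

(3.6056, 3.6056, 2.8284)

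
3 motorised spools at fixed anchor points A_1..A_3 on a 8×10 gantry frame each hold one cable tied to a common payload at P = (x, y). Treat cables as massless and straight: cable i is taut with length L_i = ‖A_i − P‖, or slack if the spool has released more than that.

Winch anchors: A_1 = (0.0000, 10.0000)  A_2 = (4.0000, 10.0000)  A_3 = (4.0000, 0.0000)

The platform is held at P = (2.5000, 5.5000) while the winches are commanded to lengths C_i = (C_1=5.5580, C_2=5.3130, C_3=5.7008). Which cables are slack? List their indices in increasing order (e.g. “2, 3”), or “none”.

1, 2

cable 1: L_1 = ‖A_1−P‖ = 5.1478;  C_1 = 5.5580 → slack
cable 2: L_2 = ‖A_2−P‖ = 4.7434;  C_2 = 5.3130 → slack
cable 3: L_3 = ‖A_3−P‖ = 5.7009;  C_3 = 5.7008 → taut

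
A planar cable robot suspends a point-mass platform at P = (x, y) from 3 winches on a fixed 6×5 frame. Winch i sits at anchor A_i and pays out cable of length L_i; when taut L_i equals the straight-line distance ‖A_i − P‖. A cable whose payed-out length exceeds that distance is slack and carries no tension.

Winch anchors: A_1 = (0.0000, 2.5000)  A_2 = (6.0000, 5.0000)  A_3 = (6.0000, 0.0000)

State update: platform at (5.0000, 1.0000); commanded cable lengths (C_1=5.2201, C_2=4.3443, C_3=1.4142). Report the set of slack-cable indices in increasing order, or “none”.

cable 1: L_1 = ‖A_1−P‖ = 5.2202;  C_1 = 5.2201 → taut
cable 2: L_2 = ‖A_2−P‖ = 4.1231;  C_2 = 4.3443 → slack
cable 3: L_3 = ‖A_3−P‖ = 1.4142;  C_3 = 1.4142 → taut

2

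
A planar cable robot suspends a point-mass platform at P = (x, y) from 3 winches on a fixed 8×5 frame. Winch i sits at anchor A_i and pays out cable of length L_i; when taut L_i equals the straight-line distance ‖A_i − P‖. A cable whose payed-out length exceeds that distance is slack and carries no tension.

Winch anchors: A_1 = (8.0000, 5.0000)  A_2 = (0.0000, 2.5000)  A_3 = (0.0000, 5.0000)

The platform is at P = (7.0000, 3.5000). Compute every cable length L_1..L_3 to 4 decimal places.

(1.8028, 7.0711, 7.1589)

cable 1: Δx=1.0000, Δy=1.5000; L_1 = √(Δx²+Δy²) = 1.8028
cable 2: Δx=-7.0000, Δy=-1.0000; L_2 = √(Δx²+Δy²) = 7.0711
cable 3: Δx=-7.0000, Δy=1.5000; L_3 = √(Δx²+Δy²) = 7.1589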